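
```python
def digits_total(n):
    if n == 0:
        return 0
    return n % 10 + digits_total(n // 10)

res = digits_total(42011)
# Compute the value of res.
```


digits_total(42011)
= 1 + digits_total(4201)
= 1 + 1 + digits_total(420)
= 1 + 1 + 0 + digits_total(42)
= 1 + 1 + 0 + 2 + digits_total(4)
= 1 + 1 + 0 + 2 + 4 + digits_total(0)
= 1 + 1 + 0 + 2 + 4 + 0
= 8


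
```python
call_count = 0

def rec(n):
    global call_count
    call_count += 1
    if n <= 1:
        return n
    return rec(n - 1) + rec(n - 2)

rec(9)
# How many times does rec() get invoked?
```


rec(9) calls rec(8) and rec(7); each non-base call branches into two more.
Let C(k) = total number of calls made by rec(k), including the call to rec(k) itself.
Base cases: C(0) = 1, C(1) = 1
Recurrence: C(k) = 1 + C(k-1) + C(k-2)
  C(2) = 1 + C(1) + C(0) = 1 + 1 + 1 = 3
  C(3) = 1 + C(2) + C(1) = 1 + 3 + 1 = 5
  C(4) = 1 + C(3) + C(2) = 1 + 5 + 3 = 9
  C(5) = 1 + C(4) + C(3) = 1 + 9 + 5 = 15
  C(6) = 1 + C(5) + C(4) = 1 + 15 + 9 = 25
  C(7) = 1 + C(6) + C(5) = 1 + 25 + 15 = 41
  C(8) = 1 + C(7) + C(6) = 1 + 41 + 25 = 67
  C(9) = 1 + C(8) + C(7) = 1 + 67 + 41 = 109
Total calls = C(9) = 109


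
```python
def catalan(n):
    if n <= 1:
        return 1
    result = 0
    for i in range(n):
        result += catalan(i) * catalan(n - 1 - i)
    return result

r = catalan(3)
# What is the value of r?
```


catalan(3)
= sum of catalan(i) * catalan(3-1-i) for i in 0..2
First compute sub-values bottom-up:
  catalan(0) = 1, catalan(1) = 1
  catalan(2) = 1*1 + 1*1 = 2
Now catalan(3):
  catalan(0)*catalan(2) = 1*2 = 2
  catalan(1)*catalan(1) = 1*1 = 1
  catalan(2)*catalan(0) = 2*1 = 2
= 2 + 1 + 2
= 5


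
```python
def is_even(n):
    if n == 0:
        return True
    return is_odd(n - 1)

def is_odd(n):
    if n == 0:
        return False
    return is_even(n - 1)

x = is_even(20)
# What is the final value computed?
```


is_even(20)
= is_odd(19)
= is_even(18)
= is_odd(17)
= is_even(16)
= is_odd(15)
= is_even(14)
= is_odd(13)
= is_even(12)
= is_odd(11)
= is_even(10)
= is_odd(9)
= is_even(8)
= is_odd(7)
= is_even(6)
= is_odd(5)
= is_even(4)
= is_odd(3)
= is_even(2)
= is_odd(1)
= is_even(0)
n == 0: return True
= True


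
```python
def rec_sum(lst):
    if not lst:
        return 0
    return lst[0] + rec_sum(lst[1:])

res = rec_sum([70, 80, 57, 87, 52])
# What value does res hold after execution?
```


rec_sum([70, 80, 57, 87, 52])
= 70 + rec_sum([80, 57, 87, 52])
= 70 + 80 + rec_sum([57, 87, 52])
= 70 + 80 + 57 + rec_sum([87, 52])
= 70 + 80 + 57 + 87 + rec_sum([52])
= 70 + 80 + 57 + 87 + 52 + rec_sum([])
= 70 + 80 + 57 + 87 + 52 + 0
= 346


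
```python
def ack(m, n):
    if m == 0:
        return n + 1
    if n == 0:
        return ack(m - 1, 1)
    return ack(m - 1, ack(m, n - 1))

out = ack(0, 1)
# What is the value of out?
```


ack(0, 1)
m == 0: return 1 + 1 = 2
= 2


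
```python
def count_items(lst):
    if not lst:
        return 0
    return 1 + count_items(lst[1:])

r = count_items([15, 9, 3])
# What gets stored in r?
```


count_items([15, 9, 3])
= 1 + count_items([9, 3])
= 1 + 1 + count_items([3])
= 1 + 1 + 1 + count_items([])
= 1 + 1 + 1 + 0
= 3


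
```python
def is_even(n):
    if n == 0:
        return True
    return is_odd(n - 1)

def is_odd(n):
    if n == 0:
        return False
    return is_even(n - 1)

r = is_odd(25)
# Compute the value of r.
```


is_odd(25)
= is_even(24)
= is_odd(23)
= is_even(22)
= is_odd(21)
= is_even(20)
= is_odd(19)
= is_even(18)
= is_odd(17)
= is_even(16)
= is_odd(15)
= is_even(14)
= is_odd(13)
= is_even(12)
= is_odd(11)
= is_even(10)
= is_odd(9)
= is_even(8)
= is_odd(7)
= is_even(6)
= is_odd(5)
= is_even(4)
= is_odd(3)
= is_even(2)
= is_odd(1)
= is_even(0)
n == 0: return True
= True


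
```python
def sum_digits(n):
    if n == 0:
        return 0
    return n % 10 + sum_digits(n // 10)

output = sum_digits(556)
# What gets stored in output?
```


sum_digits(556)
= 6 + sum_digits(55)
= 6 + 5 + sum_digits(5)
= 6 + 5 + 5 + sum_digits(0)
= 6 + 5 + 5 + 0
= 16


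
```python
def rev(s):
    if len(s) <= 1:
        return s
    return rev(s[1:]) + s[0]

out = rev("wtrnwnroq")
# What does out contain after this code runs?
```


rev("wtrnwnroq")
= rev("trnwnroq") + "w"
= rev("rnwnroq") + "t" + "w"
= rev("nwnroq") + "r" + "t" + "w"
= rev("wnroq") + "n" + "r" + "t" + "w"
= rev("nroq") + "w" + "n" + "r" + "t" + "w"
= rev("roq") + "n" + "w" + "n" + "r" + "t" + "w"
= rev("oq") + "r" + "n" + "w" + "n" + "r" + "t" + "w"
= rev("q") + "o" + "r" + "n" + "w" + "n" + "r" + "t" + "w"
= "q" + "o" + "r" + "n" + "w" + "n" + "r" + "t" + "w"
= "qornwnrtw"


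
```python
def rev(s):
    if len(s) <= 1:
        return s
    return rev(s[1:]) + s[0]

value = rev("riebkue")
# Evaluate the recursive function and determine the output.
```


rev("riebkue")
= rev("iebkue") + "r"
= rev("ebkue") + "i" + "r"
= rev("bkue") + "e" + "i" + "r"
= rev("kue") + "b" + "e" + "i" + "r"
= rev("ue") + "k" + "b" + "e" + "i" + "r"
= rev("e") + "u" + "k" + "b" + "e" + "i" + "r"
= "e" + "u" + "k" + "b" + "e" + "i" + "r"
= "eukbeir"


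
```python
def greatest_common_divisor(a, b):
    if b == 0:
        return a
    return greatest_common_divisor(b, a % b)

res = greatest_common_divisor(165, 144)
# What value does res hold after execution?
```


greatest_common_divisor(165, 144)
= greatest_common_divisor(144, 165 % 144) = greatest_common_divisor(144, 21)
= greatest_common_divisor(21, 144 % 21) = greatest_common_divisor(21, 18)
= greatest_common_divisor(18, 21 % 18) = greatest_common_divisor(18, 3)
= greatest_common_divisor(3, 18 % 3) = greatest_common_divisor(3, 0)
b == 0, return a = 3


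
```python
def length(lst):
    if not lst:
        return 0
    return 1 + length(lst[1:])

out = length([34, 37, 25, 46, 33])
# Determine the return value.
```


length([34, 37, 25, 46, 33])
= 1 + length([37, 25, 46, 33])
= 1 + 1 + length([25, 46, 33])
= 1 + 1 + 1 + length([46, 33])
= 1 + 1 + 1 + 1 + length([33])
= 1 + 1 + 1 + 1 + 1 + length([])
= 1 + 1 + 1 + 1 + 1 + 0
= 5


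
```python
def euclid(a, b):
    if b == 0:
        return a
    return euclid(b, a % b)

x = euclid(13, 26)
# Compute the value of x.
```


euclid(13, 26)
= euclid(26, 13 % 26) = euclid(26, 13)
= euclid(13, 26 % 13) = euclid(13, 0)
b == 0, return a = 13


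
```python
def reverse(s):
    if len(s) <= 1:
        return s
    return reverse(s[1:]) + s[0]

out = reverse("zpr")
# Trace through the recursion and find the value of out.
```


reverse("zpr")
= reverse("pr") + "z"
= reverse("r") + "p" + "z"
= "r" + "p" + "z"
= "rpz"


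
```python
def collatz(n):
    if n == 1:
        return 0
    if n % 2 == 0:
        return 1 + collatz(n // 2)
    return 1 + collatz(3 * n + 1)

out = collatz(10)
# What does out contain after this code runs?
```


collatz(10)
10 is even -> collatz(5)
5 is odd -> 3*5+1 = 16 -> collatz(16)
16 is even -> collatz(8)
8 is even -> collatz(4)
4 is even -> collatz(2)
2 is even -> collatz(1)
Reached 1 after 6 steps
= 6


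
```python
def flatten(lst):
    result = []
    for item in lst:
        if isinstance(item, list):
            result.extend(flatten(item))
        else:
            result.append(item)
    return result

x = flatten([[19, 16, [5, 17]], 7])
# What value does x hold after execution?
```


flatten([[19, 16, [5, 17]], 7])
Processing each element:
  [19, 16, [5, 17]] is a list -> flatten recursively -> [19, 16, 5, 17]
  7 is not a list -> append 7
= [19, 16, 5, 17, 7]


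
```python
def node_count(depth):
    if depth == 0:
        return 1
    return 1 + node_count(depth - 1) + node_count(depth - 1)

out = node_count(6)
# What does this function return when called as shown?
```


node_count(6)
= 1 + node_count(5) + node_count(5)
= 1 + 2 * node_count(5)
node_count(k) = 2^(k+1) - 1
node_count(0) = 1
node_count(1) = 3
node_count(2) = 7
node_count(3) = 15
node_count(4) = 31
node_count(6) = 2^7 - 1 = 127


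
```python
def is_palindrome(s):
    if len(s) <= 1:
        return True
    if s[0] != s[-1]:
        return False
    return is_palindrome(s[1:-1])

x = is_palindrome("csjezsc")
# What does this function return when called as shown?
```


is_palindrome("csjezsc")
"csjezsc": s[0]='c' == s[-1]='c' -> is_palindrome("sjezs")
"sjezs": s[0]='s' == s[-1]='s' -> is_palindrome("jez")
"jez": s[0]='j' != s[-1]='z' -> False
= False


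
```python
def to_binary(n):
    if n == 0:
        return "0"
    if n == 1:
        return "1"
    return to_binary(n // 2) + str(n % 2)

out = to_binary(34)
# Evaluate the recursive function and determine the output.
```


to_binary(34)
= to_binary(17) + "0"
= to_binary(8) + "1" + "0"
= to_binary(4) + "0" + "1" + "0"
= to_binary(2) + "0" + "0" + "1" + "0"
= to_binary(1) + "0" + "0" + "0" + "1" + "0"
= "1" + "0" + "0" + "0" + "1" + "0"
= "100010"


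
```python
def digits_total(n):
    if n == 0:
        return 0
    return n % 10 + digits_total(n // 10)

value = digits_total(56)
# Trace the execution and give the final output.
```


digits_total(56)
= 6 + digits_total(5)
= 6 + 5 + digits_total(0)
= 6 + 5 + 0
= 11


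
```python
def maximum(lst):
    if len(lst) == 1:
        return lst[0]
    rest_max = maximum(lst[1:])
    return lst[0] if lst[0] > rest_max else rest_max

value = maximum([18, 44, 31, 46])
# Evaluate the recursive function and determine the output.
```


maximum([18, 44, 31, 46])
= compare 18 with maximum([44, 31, 46])
= compare 44 with maximum([31, 46])
= compare 31 with maximum([46])
Base: maximum([46]) = 46
compare 31 with 46: max = 46
compare 44 with 46: max = 46
compare 18 with 46: max = 46
= 46


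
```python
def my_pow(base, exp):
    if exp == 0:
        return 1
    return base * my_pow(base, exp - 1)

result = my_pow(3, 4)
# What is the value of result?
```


my_pow(3, 4)
= 3 * my_pow(3, 3)
= 3 * 3 * my_pow(3, 2)
= 3 * 3 * 3 * my_pow(3, 1)
= 3 * 3 * 3 * 3 * my_pow(3, 0)
= 3 * 3 * 3 * 3 * 1
= 81


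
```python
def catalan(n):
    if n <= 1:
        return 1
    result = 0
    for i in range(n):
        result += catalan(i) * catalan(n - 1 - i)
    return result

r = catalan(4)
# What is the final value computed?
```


catalan(4)
= sum of catalan(i) * catalan(4-1-i) for i in 0..3
First compute sub-values bottom-up:
  catalan(0) = 1, catalan(1) = 1
  catalan(2) = 1*1 + 1*1 = 2
  catalan(3) = 1*2 + 1*1 + 2*1 = 5
Now catalan(4):
  catalan(0)*catalan(3) = 1*5 = 5
  catalan(1)*catalan(2) = 1*2 = 2
  catalan(2)*catalan(1) = 2*1 = 2
  catalan(3)*catalan(0) = 5*1 = 5
= 5 + 2 + 2 + 5
= 14


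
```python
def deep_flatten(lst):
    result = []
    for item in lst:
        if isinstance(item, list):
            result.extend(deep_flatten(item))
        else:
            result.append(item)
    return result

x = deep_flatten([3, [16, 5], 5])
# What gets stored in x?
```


deep_flatten([3, [16, 5], 5])
Processing each element:
  3 is not a list -> append 3
  [16, 5] is a list -> deep_flatten recursively -> [16, 5]
  5 is not a list -> append 5
= [3, 16, 5, 5]


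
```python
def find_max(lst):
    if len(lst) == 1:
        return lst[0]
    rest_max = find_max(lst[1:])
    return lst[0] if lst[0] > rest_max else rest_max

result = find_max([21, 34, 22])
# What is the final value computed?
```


find_max([21, 34, 22])
= compare 21 with find_max([34, 22])
= compare 34 with find_max([22])
Base: find_max([22]) = 22
compare 34 with 22: max = 34
compare 21 with 34: max = 34
= 34


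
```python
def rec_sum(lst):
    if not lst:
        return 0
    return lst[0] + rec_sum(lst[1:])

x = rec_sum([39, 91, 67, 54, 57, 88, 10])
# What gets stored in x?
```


rec_sum([39, 91, 67, 54, 57, 88, 10])
= 39 + rec_sum([91, 67, 54, 57, 88, 10])
= 39 + 91 + rec_sum([67, 54, 57, 88, 10])
= 39 + 91 + 67 + rec_sum([54, 57, 88, 10])
= 39 + 91 + 67 + 54 + rec_sum([57, 88, 10])
= 39 + 91 + 67 + 54 + 57 + rec_sum([88, 10])
= 39 + 91 + 67 + 54 + 57 + 88 + rec_sum([10])
= 39 + 91 + 67 + 54 + 57 + 88 + 10 + rec_sum([])
= 39 + 91 + 67 + 54 + 57 + 88 + 10 + 0
= 406


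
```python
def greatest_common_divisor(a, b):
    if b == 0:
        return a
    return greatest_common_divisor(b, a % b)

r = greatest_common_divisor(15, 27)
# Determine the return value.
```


greatest_common_divisor(15, 27)
= greatest_common_divisor(27, 15 % 27) = greatest_common_divisor(27, 15)
= greatest_common_divisor(15, 27 % 15) = greatest_common_divisor(15, 12)
= greatest_common_divisor(12, 15 % 12) = greatest_common_divisor(12, 3)
= greatest_common_divisor(3, 12 % 3) = greatest_common_divisor(3, 0)
b == 0, return a = 3


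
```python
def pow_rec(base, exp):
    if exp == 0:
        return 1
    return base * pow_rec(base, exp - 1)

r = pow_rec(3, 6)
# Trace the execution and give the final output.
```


pow_rec(3, 6)
= 3 * pow_rec(3, 5)
= 3 * 3 * pow_rec(3, 4)
= 3 * 3 * 3 * pow_rec(3, 3)
= 3 * 3 * 3 * 3 * pow_rec(3, 2)
= 3 * 3 * 3 * 3 * 3 * pow_rec(3, 1)
= 3 * 3 * 3 * 3 * 3 * 3 * pow_rec(3, 0)
= 3 * 3 * 3 * 3 * 3 * 3 * 1
= 729


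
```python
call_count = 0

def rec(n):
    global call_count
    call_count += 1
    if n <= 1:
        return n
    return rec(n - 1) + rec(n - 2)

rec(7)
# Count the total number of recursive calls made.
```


rec(7) calls rec(6) and rec(5); each non-base call branches into two more.
Let C(k) = total number of calls made by rec(k), including the call to rec(k) itself.
Base cases: C(0) = 1, C(1) = 1
Recurrence: C(k) = 1 + C(k-1) + C(k-2)
  C(2) = 1 + C(1) + C(0) = 1 + 1 + 1 = 3
  C(3) = 1 + C(2) + C(1) = 1 + 3 + 1 = 5
  C(4) = 1 + C(3) + C(2) = 1 + 5 + 3 = 9
  C(5) = 1 + C(4) + C(3) = 1 + 9 + 5 = 15
  C(6) = 1 + C(5) + C(4) = 1 + 15 + 9 = 25
  C(7) = 1 + C(6) + C(5) = 1 + 25 + 15 = 41
Total calls = C(7) = 41


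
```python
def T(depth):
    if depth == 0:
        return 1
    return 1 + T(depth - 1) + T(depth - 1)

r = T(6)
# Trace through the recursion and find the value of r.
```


T(6)
= 1 + T(5) + T(5)
= 1 + 2 * T(5)
T(k) = 2^(k+1) - 1
T(0) = 1
T(1) = 3
T(2) = 7
T(3) = 15
T(4) = 31
T(6) = 2^7 - 1 = 127


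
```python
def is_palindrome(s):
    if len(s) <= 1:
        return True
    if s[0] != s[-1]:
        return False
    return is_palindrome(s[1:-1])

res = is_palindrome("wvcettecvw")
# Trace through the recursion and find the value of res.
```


is_palindrome("wvcettecvw")
"wvcettecvw": s[0]='w' == s[-1]='w' -> is_palindrome("vcettecv")
"vcettecv": s[0]='v' == s[-1]='v' -> is_palindrome("cettec")
"cettec": s[0]='c' == s[-1]='c' -> is_palindrome("ette")
"ette": s[0]='e' == s[-1]='e' -> is_palindrome("tt")
"tt": s[0]='t' == s[-1]='t' -> is_palindrome("")
"": len <= 1 -> True
= True


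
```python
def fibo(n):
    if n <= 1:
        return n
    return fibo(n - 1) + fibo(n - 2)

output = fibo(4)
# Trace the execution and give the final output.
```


fibo(4)
= fibo(3) + fibo(2)
= (fibo(2) + fibo(1)) + fibo(2)
Computing bottom-up: fibo(0)=0, fibo(1)=1, fibo(2)=1, fibo(3)=2, fibo(4)=3
= 3


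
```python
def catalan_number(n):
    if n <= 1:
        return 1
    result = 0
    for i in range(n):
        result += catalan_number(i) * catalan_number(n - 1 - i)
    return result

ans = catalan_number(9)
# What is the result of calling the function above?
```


catalan_number(9)
= sum of catalan_number(i) * catalan_number(9-1-i) for i in 0..8
First compute sub-values bottom-up:
  catalan_number(0) = 1, catalan_number(1) = 1
  catalan_number(2) = 1*1 + 1*1 = 2
  catalan_number(3) = 1*2 + 1*1 + 2*1 = 5
  catalan_number(4) = 1*5 + 1*2 + 2*1 + 5*1 = 14
  catalan_number(5) = 1*14 + 1*5 + 2*2 + 5*1 + 14*1 = 42
  catalan_number(6) = 1*42 + 1*14 + 2*5 + 5*2 + 14*1 + 42*1 = 132
  catalan_number(7) = 1*132 + 1*42 + 2*14 + 5*5 + 14*2 + 42*1 + 132*1 = 429
  catalan_number(8) = 1*429 + 1*132 + 2*42 + 5*14 + 14*5 + 42*2 + 132*1 + 429*1 = 1430
Now catalan_number(9):
  catalan_number(0)*catalan_number(8) = 1*1430 = 1430
  catalan_number(1)*catalan_number(7) = 1*429 = 429
  catalan_number(2)*catalan_number(6) = 2*132 = 264
  catalan_number(3)*catalan_number(5) = 5*42 = 210
  catalan_number(4)*catalan_number(4) = 14*14 = 196
  catalan_number(5)*catalan_number(3) = 42*5 = 210
  catalan_number(6)*catalan_number(2) = 132*2 = 264
  catalan_number(7)*catalan_number(1) = 429*1 = 429
  catalan_number(8)*catalan_number(0) = 1430*1 = 1430
= 1430 + 429 + 264 + 210 + 196 + 210 + 264 + 429 + 1430
= 4862


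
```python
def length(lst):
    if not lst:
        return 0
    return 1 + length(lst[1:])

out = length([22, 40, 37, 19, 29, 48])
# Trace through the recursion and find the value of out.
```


length([22, 40, 37, 19, 29, 48])
= 1 + length([40, 37, 19, 29, 48])
= 1 + 1 + length([37, 19, 29, 48])
= 1 + 1 + 1 + length([19, 29, 48])
= 1 + 1 + 1 + 1 + length([29, 48])
= 1 + 1 + 1 + 1 + 1 + length([48])
= 1 + 1 + 1 + 1 + 1 + 1 + length([])
= 1 + 1 + 1 + 1 + 1 + 1 + 0
= 6


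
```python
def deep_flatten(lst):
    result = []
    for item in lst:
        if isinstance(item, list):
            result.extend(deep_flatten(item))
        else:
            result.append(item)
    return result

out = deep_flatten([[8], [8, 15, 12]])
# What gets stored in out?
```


deep_flatten([[8], [8, 15, 12]])
Processing each element:
  [8] is a list -> deep_flatten recursively -> [8]
  [8, 15, 12] is a list -> deep_flatten recursively -> [8, 15, 12]
= [8, 8, 15, 12]


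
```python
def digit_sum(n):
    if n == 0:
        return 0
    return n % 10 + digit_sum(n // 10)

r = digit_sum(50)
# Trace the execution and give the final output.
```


digit_sum(50)
= 0 + digit_sum(5)
= 0 + 5 + digit_sum(0)
= 0 + 5 + 0
= 5


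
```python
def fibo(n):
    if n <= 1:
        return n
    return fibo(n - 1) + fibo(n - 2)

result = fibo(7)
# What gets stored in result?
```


fibo(7)
= fibo(6) + fibo(5)
= (fibo(5) + fibo(4)) + fibo(5)
Computing bottom-up: fibo(0)=0, fibo(1)=1, fibo(2)=1, fibo(3)=2, fibo(4)=3, fibo(5)=5, fibo(6)=8, fibo(7)=13
= 13


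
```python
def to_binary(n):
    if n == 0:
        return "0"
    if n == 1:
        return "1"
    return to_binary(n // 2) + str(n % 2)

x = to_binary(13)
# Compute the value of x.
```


to_binary(13)
= to_binary(6) + "1"
= to_binary(3) + "0" + "1"
= to_binary(1) + "1" + "0" + "1"
= "1" + "1" + "0" + "1"
= "1101"


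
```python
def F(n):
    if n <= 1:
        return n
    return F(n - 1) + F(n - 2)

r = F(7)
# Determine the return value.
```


F(7)
= F(6) + F(5)
= (F(5) + F(4)) + F(5)
Computing bottom-up: F(0)=0, F(1)=1, F(2)=1, F(3)=2, F(4)=3, F(5)=5, F(6)=8, F(7)=13
= 13


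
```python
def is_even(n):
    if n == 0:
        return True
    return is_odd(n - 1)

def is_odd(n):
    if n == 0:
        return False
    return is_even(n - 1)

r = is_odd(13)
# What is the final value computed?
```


is_odd(13)
= is_even(12)
= is_odd(11)
= is_even(10)
= is_odd(9)
= is_even(8)
= is_odd(7)
= is_even(6)
= is_odd(5)
= is_even(4)
= is_odd(3)
= is_even(2)
= is_odd(1)
= is_even(0)
n == 0: return True
= True


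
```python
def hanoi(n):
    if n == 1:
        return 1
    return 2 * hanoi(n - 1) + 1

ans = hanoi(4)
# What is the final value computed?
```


hanoi(4)
= 2 * hanoi(3) + 1
= 2 * (2 * hanoi(2) + 1) + 1
= 2 * (2 * (2 * hanoi(1) + 1) + 1) + 1
Now compute bottom-up:
hanoi(1) = 1
hanoi(2) = 2 * 1 + 1 = 3
hanoi(3) = 2 * 3 + 1 = 7
hanoi(4) = 2 * 7 + 1 = 15
= 15


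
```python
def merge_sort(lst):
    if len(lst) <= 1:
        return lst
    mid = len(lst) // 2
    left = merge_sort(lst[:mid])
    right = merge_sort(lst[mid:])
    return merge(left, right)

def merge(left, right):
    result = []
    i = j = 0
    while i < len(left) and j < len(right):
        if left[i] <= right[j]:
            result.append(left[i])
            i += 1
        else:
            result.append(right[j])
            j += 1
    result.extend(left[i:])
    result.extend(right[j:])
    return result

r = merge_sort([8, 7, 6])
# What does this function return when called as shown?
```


merge_sort([8, 7, 6])
Split into [8] and [7, 6]
Left sorted: [8]
Right sorted: [6, 7]
Merge [8] and [6, 7]
= [6, 7, 8]


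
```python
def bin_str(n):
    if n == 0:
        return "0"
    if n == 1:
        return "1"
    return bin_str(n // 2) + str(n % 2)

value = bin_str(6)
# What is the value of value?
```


bin_str(6)
= bin_str(3) + "0"
= bin_str(1) + "1" + "0"
= "1" + "1" + "0"
= "110"


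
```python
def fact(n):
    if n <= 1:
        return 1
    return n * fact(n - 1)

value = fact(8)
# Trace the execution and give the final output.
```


fact(8)
= 8 * fact(7)
= 8 * 7 * fact(6)
= 8 * 7 * 6 * fact(5)
= 8 * 7 * 6 * 5 * fact(4)
= 8 * 7 * 6 * 5 * 4 * fact(3)
= 8 * 7 * 6 * 5 * 4 * 3 * fact(2)
= 8 * 7 * 6 * 5 * 4 * 3 * 2 * fact(1)
= 8 * 7 * 6 * 5 * 4 * 3 * 2 * 1
= 40320


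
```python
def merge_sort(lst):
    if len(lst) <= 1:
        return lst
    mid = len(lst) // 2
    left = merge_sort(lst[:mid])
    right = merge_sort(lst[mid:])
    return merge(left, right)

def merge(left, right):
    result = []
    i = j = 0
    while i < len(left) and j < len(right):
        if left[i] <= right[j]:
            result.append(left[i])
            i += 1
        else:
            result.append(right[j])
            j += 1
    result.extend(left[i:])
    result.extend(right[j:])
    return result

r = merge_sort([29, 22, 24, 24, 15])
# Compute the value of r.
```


merge_sort([29, 22, 24, 24, 15])
Split into [29, 22] and [24, 24, 15]
Left sorted: [22, 29]
Right sorted: [15, 24, 24]
Merge [22, 29] and [15, 24, 24]
= [15, 22, 24, 24, 29]


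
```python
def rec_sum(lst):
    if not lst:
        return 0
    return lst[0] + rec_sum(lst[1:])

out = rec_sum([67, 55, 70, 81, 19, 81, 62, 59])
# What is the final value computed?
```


rec_sum([67, 55, 70, 81, 19, 81, 62, 59])
= 67 + rec_sum([55, 70, 81, 19, 81, 62, 59])
= 67 + 55 + rec_sum([70, 81, 19, 81, 62, 59])
= 67 + 55 + 70 + rec_sum([81, 19, 81, 62, 59])
= 67 + 55 + 70 + 81 + rec_sum([19, 81, 62, 59])
= 67 + 55 + 70 + 81 + 19 + rec_sum([81, 62, 59])
= 67 + 55 + 70 + 81 + 19 + 81 + rec_sum([62, 59])
= 67 + 55 + 70 + 81 + 19 + 81 + 62 + rec_sum([59])
= 67 + 55 + 70 + 81 + 19 + 81 + 62 + 59 + rec_sum([])
= 67 + 55 + 70 + 81 + 19 + 81 + 62 + 59 + 0
= 494


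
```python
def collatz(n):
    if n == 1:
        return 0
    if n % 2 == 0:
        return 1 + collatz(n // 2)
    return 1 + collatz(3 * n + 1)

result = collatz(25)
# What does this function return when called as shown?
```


collatz(25)
25 is odd -> 3*25+1 = 76 -> collatz(76)
76 is even -> collatz(38)
38 is even -> collatz(19)
19 is odd -> 3*19+1 = 58 -> collatz(58)
58 is even -> collatz(29)
29 is odd -> 3*29+1 = 88 -> collatz(88)
88 is even -> collatz(44)
44 is even -> collatz(22)
22 is even -> collatz(11)
11 is odd -> 3*11+1 = 34 -> collatz(34)
34 is even -> collatz(17)
17 is odd -> 3*17+1 = 52 -> collatz(52)
52 is even -> collatz(26)
26 is even -> collatz(13)
13 is odd -> 3*13+1 = 40 -> collatz(40)
40 is even -> collatz(20)
20 is even -> collatz(10)
10 is even -> collatz(5)
5 is odd -> 3*5+1 = 16 -> collatz(16)
16 is even -> collatz(8)
8 is even -> collatz(4)
4 is even -> collatz(2)
2 is even -> collatz(1)
Reached 1 after 23 steps
= 23


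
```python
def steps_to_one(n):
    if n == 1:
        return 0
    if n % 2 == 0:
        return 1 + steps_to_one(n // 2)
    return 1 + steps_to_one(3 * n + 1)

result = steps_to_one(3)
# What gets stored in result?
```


steps_to_one(3)
3 is odd -> 3*3+1 = 10 -> steps_to_one(10)
10 is even -> steps_to_one(5)
5 is odd -> 3*5+1 = 16 -> steps_to_one(16)
16 is even -> steps_to_one(8)
8 is even -> steps_to_one(4)
4 is even -> steps_to_one(2)
2 is even -> steps_to_one(1)
Reached 1 after 7 steps
= 7


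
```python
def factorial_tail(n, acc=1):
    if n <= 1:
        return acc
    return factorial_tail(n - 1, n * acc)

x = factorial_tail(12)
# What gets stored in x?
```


factorial_tail(12, 1)
= factorial_tail(11, 12 * 1) = factorial_tail(11, 12)
= factorial_tail(10, 11 * 12) = factorial_tail(10, 132)
= factorial_tail(9, 10 * 132) = factorial_tail(9, 1320)
= factorial_tail(8, 9 * 1320) = factorial_tail(8, 11880)
= factorial_tail(7, 8 * 11880) = factorial_tail(7, 95040)
= factorial_tail(6, 7 * 95040) = factorial_tail(6, 665280)
= factorial_tail(5, 6 * 665280) = factorial_tail(5, 3991680)
= factorial_tail(4, 5 * 3991680) = factorial_tail(4, 19958400)
= factorial_tail(3, 4 * 19958400) = factorial_tail(3, 79833600)
= factorial_tail(2, 3 * 79833600) = factorial_tail(2, 239500800)
= factorial_tail(1, 2 * 239500800) = factorial_tail(1, 479001600)
n <= 1, return acc = 479001600


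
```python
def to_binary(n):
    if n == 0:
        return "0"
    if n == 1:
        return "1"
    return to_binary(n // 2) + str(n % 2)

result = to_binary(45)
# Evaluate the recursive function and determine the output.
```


to_binary(45)
= to_binary(22) + "1"
= to_binary(11) + "0" + "1"
= to_binary(5) + "1" + "0" + "1"
= to_binary(2) + "1" + "1" + "0" + "1"
= to_binary(1) + "0" + "1" + "1" + "0" + "1"
= "1" + "0" + "1" + "1" + "0" + "1"
= "101101"


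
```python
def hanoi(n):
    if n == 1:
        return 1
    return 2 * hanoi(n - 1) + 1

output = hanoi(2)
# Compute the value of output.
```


hanoi(2)
= 2 * hanoi(1) + 1
Now compute bottom-up:
hanoi(1) = 1
hanoi(2) = 2 * 1 + 1 = 3
= 3


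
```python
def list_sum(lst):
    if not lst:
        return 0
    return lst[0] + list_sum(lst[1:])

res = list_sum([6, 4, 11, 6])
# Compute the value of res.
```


list_sum([6, 4, 11, 6])
= 6 + list_sum([4, 11, 6])
= 6 + 4 + list_sum([11, 6])
= 6 + 4 + 11 + list_sum([6])
= 6 + 4 + 11 + 6 + list_sum([])
= 6 + 4 + 11 + 6 + 0
= 27


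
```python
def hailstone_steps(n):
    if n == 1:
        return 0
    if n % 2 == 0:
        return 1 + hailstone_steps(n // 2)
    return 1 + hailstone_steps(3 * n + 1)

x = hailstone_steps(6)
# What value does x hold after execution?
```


hailstone_steps(6)
6 is even -> hailstone_steps(3)
3 is odd -> 3*3+1 = 10 -> hailstone_steps(10)
10 is even -> hailstone_steps(5)
5 is odd -> 3*5+1 = 16 -> hailstone_steps(16)
16 is even -> hailstone_steps(8)
8 is even -> hailstone_steps(4)
4 is even -> hailstone_steps(2)
2 is even -> hailstone_steps(1)
Reached 1 after 8 steps
= 8


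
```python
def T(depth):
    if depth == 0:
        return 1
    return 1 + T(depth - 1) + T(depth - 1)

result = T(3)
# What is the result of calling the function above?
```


T(3)
= 1 + T(2) + T(2)
= 1 + 2 * T(2)
T(k) = 2^(k+1) - 1
T(0) = 1
T(1) = 3
T(2) = 7
T(3) = 15
T(3) = 2^4 - 1 = 15


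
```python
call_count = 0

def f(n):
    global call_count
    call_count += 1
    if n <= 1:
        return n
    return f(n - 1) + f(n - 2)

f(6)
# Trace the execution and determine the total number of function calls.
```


f(6) calls f(5) and f(4); each non-base call branches into two more.
Let C(k) = total number of calls made by f(k), including the call to f(k) itself.
Base cases: C(0) = 1, C(1) = 1
Recurrence: C(k) = 1 + C(k-1) + C(k-2)
  C(2) = 1 + C(1) + C(0) = 1 + 1 + 1 = 3
  C(3) = 1 + C(2) + C(1) = 1 + 3 + 1 = 5
  C(4) = 1 + C(3) + C(2) = 1 + 5 + 3 = 9
  C(5) = 1 + C(4) + C(3) = 1 + 9 + 5 = 15
  C(6) = 1 + C(5) + C(4) = 1 + 15 + 9 = 25
Total calls = C(6) = 25


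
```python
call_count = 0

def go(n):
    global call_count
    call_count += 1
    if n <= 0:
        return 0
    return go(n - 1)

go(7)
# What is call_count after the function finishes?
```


go(7) calls go(6) calls ... calls go(0)
Total calls: 7 + 1 (for base case) = 8


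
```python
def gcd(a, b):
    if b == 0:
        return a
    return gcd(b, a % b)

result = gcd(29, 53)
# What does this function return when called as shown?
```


gcd(29, 53)
= gcd(53, 29 % 53) = gcd(53, 29)
= gcd(29, 53 % 29) = gcd(29, 24)
= gcd(24, 29 % 24) = gcd(24, 5)
= gcd(5, 24 % 5) = gcd(5, 4)
= gcd(4, 5 % 4) = gcd(4, 1)
= gcd(1, 4 % 1) = gcd(1, 0)
b == 0, return a = 1


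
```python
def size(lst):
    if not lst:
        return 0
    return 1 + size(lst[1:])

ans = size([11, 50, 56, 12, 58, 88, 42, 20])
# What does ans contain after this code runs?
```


size([11, 50, 56, 12, 58, 88, 42, 20])
= 1 + size([50, 56, 12, 58, 88, 42, 20])
= 1 + 1 + size([56, 12, 58, 88, 42, 20])
= 1 + 1 + 1 + size([12, 58, 88, 42, 20])
= 1 + 1 + 1 + 1 + size([58, 88, 42, 20])
= 1 + 1 + 1 + 1 + 1 + size([88, 42, 20])
= 1 + 1 + 1 + 1 + 1 + 1 + size([42, 20])
= 1 + 1 + 1 + 1 + 1 + 1 + 1 + size([20])
= 1 + 1 + 1 + 1 + 1 + 1 + 1 + 1 + size([])
= 1 + 1 + 1 + 1 + 1 + 1 + 1 + 1 + 0
= 8


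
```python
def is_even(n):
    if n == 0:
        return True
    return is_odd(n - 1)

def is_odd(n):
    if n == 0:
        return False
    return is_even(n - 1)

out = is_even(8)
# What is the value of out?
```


is_even(8)
= is_odd(7)
= is_even(6)
= is_odd(5)
= is_even(4)
= is_odd(3)
= is_even(2)
= is_odd(1)
= is_even(0)
n == 0: return True
= True


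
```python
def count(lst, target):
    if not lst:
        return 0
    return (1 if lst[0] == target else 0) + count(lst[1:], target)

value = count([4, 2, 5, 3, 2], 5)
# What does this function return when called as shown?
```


count([4, 2, 5, 3, 2], 5)
lst[0]=4 != 5: 0 + count([2, 5, 3, 2], 5)
lst[0]=2 != 5: 0 + count([5, 3, 2], 5)
lst[0]=5 == 5: 1 + count([3, 2], 5)
lst[0]=3 != 5: 0 + count([2], 5)
lst[0]=2 != 5: 0 + count([], 5)
= 1


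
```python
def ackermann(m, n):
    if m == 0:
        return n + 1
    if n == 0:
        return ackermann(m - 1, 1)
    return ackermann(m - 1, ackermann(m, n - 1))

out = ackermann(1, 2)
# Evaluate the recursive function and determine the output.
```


ackermann(1, 2)
= ackermann(0, ackermann(1, 1))
First compute ackermann(1, 1) = 3
= ackermann(0, 3)
= 4


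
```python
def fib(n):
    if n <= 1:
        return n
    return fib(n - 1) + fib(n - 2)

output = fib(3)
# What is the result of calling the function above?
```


fib(3)
= fib(2) + fib(1)
Computing bottom-up: fib(0)=0, fib(1)=1, fib(2)=1, fib(3)=2
= 2


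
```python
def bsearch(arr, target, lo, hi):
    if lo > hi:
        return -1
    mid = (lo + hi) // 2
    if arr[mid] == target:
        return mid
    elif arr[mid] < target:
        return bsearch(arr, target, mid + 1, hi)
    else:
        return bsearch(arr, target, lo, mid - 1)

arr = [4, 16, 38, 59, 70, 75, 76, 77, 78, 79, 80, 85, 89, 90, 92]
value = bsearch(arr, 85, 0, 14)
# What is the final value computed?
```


bsearch(arr, 85, 0, 14)
lo=0, hi=14, mid=7, arr[mid]=77
77 < 85, search right half
lo=8, hi=14, mid=11, arr[mid]=85
arr[11] == 85, found at index 11
= 11


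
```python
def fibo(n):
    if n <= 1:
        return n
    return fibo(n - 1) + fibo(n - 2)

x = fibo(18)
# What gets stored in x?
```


fibo(18)
= fibo(17) + fibo(16)
= (fibo(16) + fibo(15)) + fibo(16)
Computing bottom-up: fibo(0)=0, fibo(1)=1, fibo(2)=1, fibo(3)=2, fibo(4)=3, fibo(5)=5, fibo(6)=8, fibo(7)=13, fibo(8)=21, fibo(9)=34, fibo(10)=55, fibo(11)=89, fibo(12)=144, fibo(13)=233, fibo(14)=377, fibo(15)=610, fibo(16)=987, fibo(17)=1597, fibo(18)=2584
= 2584


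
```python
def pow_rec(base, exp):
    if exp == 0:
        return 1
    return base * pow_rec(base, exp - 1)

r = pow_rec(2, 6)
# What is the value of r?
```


pow_rec(2, 6)
= 2 * pow_rec(2, 5)
= 2 * 2 * pow_rec(2, 4)
= 2 * 2 * 2 * pow_rec(2, 3)
= 2 * 2 * 2 * 2 * pow_rec(2, 2)
= 2 * 2 * 2 * 2 * 2 * pow_rec(2, 1)
= 2 * 2 * 2 * 2 * 2 * 2 * pow_rec(2, 0)
= 2 * 2 * 2 * 2 * 2 * 2 * 1
= 64


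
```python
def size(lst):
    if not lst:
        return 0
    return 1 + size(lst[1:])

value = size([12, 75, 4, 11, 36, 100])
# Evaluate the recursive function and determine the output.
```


size([12, 75, 4, 11, 36, 100])
= 1 + size([75, 4, 11, 36, 100])
= 1 + 1 + size([4, 11, 36, 100])
= 1 + 1 + 1 + size([11, 36, 100])
= 1 + 1 + 1 + 1 + size([36, 100])
= 1 + 1 + 1 + 1 + 1 + size([100])
= 1 + 1 + 1 + 1 + 1 + 1 + size([])
= 1 + 1 + 1 + 1 + 1 + 1 + 0
= 6


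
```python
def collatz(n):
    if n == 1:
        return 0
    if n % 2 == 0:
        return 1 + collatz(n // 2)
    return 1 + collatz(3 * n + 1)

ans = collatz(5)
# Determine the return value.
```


collatz(5)
5 is odd -> 3*5+1 = 16 -> collatz(16)
16 is even -> collatz(8)
8 is even -> collatz(4)
4 is even -> collatz(2)
2 is even -> collatz(1)
Reached 1 after 5 steps
= 5


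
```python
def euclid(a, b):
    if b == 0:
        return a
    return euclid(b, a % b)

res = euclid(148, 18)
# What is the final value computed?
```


euclid(148, 18)
= euclid(18, 148 % 18) = euclid(18, 4)
= euclid(4, 18 % 4) = euclid(4, 2)
= euclid(2, 4 % 2) = euclid(2, 0)
b == 0, return a = 2


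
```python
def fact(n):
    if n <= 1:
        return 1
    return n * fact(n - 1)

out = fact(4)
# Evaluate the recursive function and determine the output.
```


fact(4)
= 4 * fact(3)
= 4 * 3 * fact(2)
= 4 * 3 * 2 * fact(1)
= 4 * 3 * 2 * 1
= 24


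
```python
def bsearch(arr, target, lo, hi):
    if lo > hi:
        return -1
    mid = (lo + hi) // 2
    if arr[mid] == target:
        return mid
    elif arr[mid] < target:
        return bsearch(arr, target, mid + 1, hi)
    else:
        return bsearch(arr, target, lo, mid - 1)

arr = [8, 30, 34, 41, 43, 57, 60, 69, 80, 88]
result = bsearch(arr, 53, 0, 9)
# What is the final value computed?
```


bsearch(arr, 53, 0, 9)
lo=0, hi=9, mid=4, arr[mid]=43
43 < 53, search right half
lo=5, hi=9, mid=7, arr[mid]=69
69 > 53, search left half
lo=5, hi=6, mid=5, arr[mid]=57
57 > 53, search left half
lo > hi, target not found, return -1
= -1


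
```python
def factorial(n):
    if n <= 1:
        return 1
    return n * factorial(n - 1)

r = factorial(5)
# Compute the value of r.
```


factorial(5)
= 5 * factorial(4)
= 5 * 4 * factorial(3)
= 5 * 4 * 3 * factorial(2)
= 5 * 4 * 3 * 2 * factorial(1)
= 5 * 4 * 3 * 2 * 1
= 120


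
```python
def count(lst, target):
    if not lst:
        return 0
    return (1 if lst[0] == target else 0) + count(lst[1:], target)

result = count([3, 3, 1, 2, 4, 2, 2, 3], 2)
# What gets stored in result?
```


count([3, 3, 1, 2, 4, 2, 2, 3], 2)
lst[0]=3 != 2: 0 + count([3, 1, 2, 4, 2, 2, 3], 2)
lst[0]=3 != 2: 0 + count([1, 2, 4, 2, 2, 3], 2)
lst[0]=1 != 2: 0 + count([2, 4, 2, 2, 3], 2)
lst[0]=2 == 2: 1 + count([4, 2, 2, 3], 2)
lst[0]=4 != 2: 0 + count([2, 2, 3], 2)
lst[0]=2 == 2: 1 + count([2, 3], 2)
lst[0]=2 == 2: 1 + count([3], 2)
lst[0]=3 != 2: 0 + count([], 2)
= 3


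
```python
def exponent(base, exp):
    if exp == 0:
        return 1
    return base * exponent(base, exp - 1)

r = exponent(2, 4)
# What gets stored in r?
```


exponent(2, 4)
= 2 * exponent(2, 3)
= 2 * 2 * exponent(2, 2)
= 2 * 2 * 2 * exponent(2, 1)
= 2 * 2 * 2 * 2 * exponent(2, 0)
= 2 * 2 * 2 * 2 * 1
= 16


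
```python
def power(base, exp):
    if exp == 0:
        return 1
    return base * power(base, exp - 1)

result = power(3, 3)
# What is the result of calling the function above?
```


power(3, 3)
= 3 * power(3, 2)
= 3 * 3 * power(3, 1)
= 3 * 3 * 3 * power(3, 0)
= 3 * 3 * 3 * 1
= 27


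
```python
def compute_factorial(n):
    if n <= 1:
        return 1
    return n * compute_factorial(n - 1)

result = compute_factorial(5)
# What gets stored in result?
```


compute_factorial(5)
= 5 * compute_factorial(4)
= 5 * 4 * compute_factorial(3)
= 5 * 4 * 3 * compute_factorial(2)
= 5 * 4 * 3 * 2 * compute_factorial(1)
= 5 * 4 * 3 * 2 * 1
= 120


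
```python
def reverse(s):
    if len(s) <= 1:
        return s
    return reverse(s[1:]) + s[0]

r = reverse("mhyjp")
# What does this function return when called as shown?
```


reverse("mhyjp")
= reverse("hyjp") + "m"
= reverse("yjp") + "h" + "m"
= reverse("jp") + "y" + "h" + "m"
= reverse("p") + "j" + "y" + "h" + "m"
= "p" + "j" + "y" + "h" + "m"
= "pjyhm"


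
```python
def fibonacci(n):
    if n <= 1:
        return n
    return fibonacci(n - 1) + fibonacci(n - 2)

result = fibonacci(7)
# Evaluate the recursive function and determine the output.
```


fibonacci(7)
= fibonacci(6) + fibonacci(5)
= (fibonacci(5) + fibonacci(4)) + fibonacci(5)
Computing bottom-up: fibonacci(0)=0, fibonacci(1)=1, fibonacci(2)=1, fibonacci(3)=2, fibonacci(4)=3, fibonacci(5)=5, fibonacci(6)=8, fibonacci(7)=13
= 13


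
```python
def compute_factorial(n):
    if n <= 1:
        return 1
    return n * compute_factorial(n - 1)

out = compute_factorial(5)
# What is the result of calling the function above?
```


compute_factorial(5)
= 5 * compute_factorial(4)
= 5 * 4 * compute_factorial(3)
= 5 * 4 * 3 * compute_factorial(2)
= 5 * 4 * 3 * 2 * compute_factorial(1)
= 5 * 4 * 3 * 2 * 1
= 120


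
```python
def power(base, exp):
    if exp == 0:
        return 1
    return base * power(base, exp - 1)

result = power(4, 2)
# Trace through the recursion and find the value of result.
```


power(4, 2)
= 4 * power(4, 1)
= 4 * 4 * power(4, 0)
= 4 * 4 * 1
= 16


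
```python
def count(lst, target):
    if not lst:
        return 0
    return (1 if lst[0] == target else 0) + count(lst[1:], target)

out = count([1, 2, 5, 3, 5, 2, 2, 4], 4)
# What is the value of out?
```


count([1, 2, 5, 3, 5, 2, 2, 4], 4)
lst[0]=1 != 4: 0 + count([2, 5, 3, 5, 2, 2, 4], 4)
lst[0]=2 != 4: 0 + count([5, 3, 5, 2, 2, 4], 4)
lst[0]=5 != 4: 0 + count([3, 5, 2, 2, 4], 4)
lst[0]=3 != 4: 0 + count([5, 2, 2, 4], 4)
lst[0]=5 != 4: 0 + count([2, 2, 4], 4)
lst[0]=2 != 4: 0 + count([2, 4], 4)
lst[0]=2 != 4: 0 + count([4], 4)
lst[0]=4 == 4: 1 + count([], 4)
= 1


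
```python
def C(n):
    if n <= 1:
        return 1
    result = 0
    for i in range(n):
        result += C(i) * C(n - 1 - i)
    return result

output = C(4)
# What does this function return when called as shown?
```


C(4)
= sum of C(i) * C(4-1-i) for i in 0..3
First compute sub-values bottom-up:
  C(0) = 1, C(1) = 1
  C(2) = 1*1 + 1*1 = 2
  C(3) = 1*2 + 1*1 + 2*1 = 5
Now C(4):
  C(0)*C(3) = 1*5 = 5
  C(1)*C(2) = 1*2 = 2
  C(2)*C(1) = 2*1 = 2
  C(3)*C(0) = 5*1 = 5
= 5 + 2 + 2 + 5
= 14


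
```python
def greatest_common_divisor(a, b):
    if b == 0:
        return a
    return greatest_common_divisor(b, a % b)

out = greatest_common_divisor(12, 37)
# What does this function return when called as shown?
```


greatest_common_divisor(12, 37)
= greatest_common_divisor(37, 12 % 37) = greatest_common_divisor(37, 12)
= greatest_common_divisor(12, 37 % 12) = greatest_common_divisor(12, 1)
= greatest_common_divisor(1, 12 % 1) = greatest_common_divisor(1, 0)
b == 0, return a = 1


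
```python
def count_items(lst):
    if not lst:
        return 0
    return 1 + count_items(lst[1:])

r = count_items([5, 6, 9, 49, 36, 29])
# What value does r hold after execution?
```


count_items([5, 6, 9, 49, 36, 29])
= 1 + count_items([6, 9, 49, 36, 29])
= 1 + 1 + count_items([9, 49, 36, 29])
= 1 + 1 + 1 + count_items([49, 36, 29])
= 1 + 1 + 1 + 1 + count_items([36, 29])
= 1 + 1 + 1 + 1 + 1 + count_items([29])
= 1 + 1 + 1 + 1 + 1 + 1 + count_items([])
= 1 + 1 + 1 + 1 + 1 + 1 + 0
= 6


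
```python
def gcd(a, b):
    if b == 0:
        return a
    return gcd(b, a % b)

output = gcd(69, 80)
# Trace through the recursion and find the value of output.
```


gcd(69, 80)
= gcd(80, 69 % 80) = gcd(80, 69)
= gcd(69, 80 % 69) = gcd(69, 11)
= gcd(11, 69 % 11) = gcd(11, 3)
= gcd(3, 11 % 3) = gcd(3, 2)
= gcd(2, 3 % 2) = gcd(2, 1)
= gcd(1, 2 % 1) = gcd(1, 0)
b == 0, return a = 1


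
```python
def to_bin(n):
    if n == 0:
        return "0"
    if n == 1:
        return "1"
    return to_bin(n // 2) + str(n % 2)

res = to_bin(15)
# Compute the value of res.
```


to_bin(15)
= to_bin(7) + "1"
= to_bin(3) + "1" + "1"
= to_bin(1) + "1" + "1" + "1"
= "1" + "1" + "1" + "1"
= "1111"


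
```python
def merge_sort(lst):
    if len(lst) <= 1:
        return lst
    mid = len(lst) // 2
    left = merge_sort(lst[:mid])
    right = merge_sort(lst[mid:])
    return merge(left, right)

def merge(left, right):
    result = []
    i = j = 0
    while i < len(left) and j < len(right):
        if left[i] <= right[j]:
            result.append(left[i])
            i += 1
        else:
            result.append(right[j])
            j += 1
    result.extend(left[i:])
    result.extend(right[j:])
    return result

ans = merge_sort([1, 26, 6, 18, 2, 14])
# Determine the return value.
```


merge_sort([1, 26, 6, 18, 2, 14])
Split into [1, 26, 6] and [18, 2, 14]
Left sorted: [1, 6, 26]
Right sorted: [2, 14, 18]
Merge [1, 6, 26] and [2, 14, 18]
= [1, 2, 6, 14, 18, 26]
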